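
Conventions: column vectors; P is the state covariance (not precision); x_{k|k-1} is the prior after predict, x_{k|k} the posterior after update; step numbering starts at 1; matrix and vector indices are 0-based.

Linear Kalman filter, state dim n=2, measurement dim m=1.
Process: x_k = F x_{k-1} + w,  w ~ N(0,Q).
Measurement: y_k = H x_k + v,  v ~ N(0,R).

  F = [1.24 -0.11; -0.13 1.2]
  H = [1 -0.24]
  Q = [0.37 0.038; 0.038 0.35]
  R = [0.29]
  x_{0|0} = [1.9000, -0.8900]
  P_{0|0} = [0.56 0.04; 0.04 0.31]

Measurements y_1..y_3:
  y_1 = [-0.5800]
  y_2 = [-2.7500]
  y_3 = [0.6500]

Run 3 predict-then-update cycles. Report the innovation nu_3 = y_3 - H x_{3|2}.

innov = [3.1128]

step 1: x^-=[2.4539, -1.3150]  P^-=[1.2239 -0.0331; -0.0331 0.7934]  S=[1.5755]  K=[0.7819; -0.1419]  nu=[-3.3495]  x^+=[-0.1650, -0.8398]  P^+=[0.2607 0.1417; 0.1417 0.7617]
step 2: x^-=[-0.1122, -0.9863]  P^-=[0.7415 0.1082; 0.1082 1.4070]  S=[1.0606]  K=[0.6746; -0.2163]  nu=[-2.8745]  x^+=[-2.0515, -0.3645]  P^+=[0.2588 0.2630; 0.2630 1.3574]
step 3: x^-=[-2.5038, -0.1707]  P^-=[0.7126 0.2123; 0.2123 2.2269]  S=[1.0289]  K=[0.6430; -0.3131]  nu=[3.1128]  x^+=[-0.5022, -1.1454]  P^+=[0.2871 0.4194; 0.4194 2.1260]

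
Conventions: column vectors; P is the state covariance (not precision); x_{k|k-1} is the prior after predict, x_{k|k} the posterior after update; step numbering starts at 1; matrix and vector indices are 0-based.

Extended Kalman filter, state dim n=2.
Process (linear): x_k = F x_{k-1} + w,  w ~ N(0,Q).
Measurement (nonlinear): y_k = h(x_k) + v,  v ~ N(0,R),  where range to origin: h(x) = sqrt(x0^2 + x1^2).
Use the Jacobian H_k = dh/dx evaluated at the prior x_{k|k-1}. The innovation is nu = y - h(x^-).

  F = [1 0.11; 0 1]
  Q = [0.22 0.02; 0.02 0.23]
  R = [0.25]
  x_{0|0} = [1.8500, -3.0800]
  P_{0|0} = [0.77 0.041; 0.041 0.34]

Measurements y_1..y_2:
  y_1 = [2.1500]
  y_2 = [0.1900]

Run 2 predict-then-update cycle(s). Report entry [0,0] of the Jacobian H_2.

step 1: x^-=[1.5112, -3.0800]  P^-=[1.0031 0.0984; 0.0984 0.5700]  H_jac=[0.4405 -0.8978]  S=[0.8262]  K=[0.4279; -0.5669]  nu=[-1.2808]  x^+=[0.9632, -2.3539]  P^+=[0.8519 0.2988; 0.2988 0.3045]
step 2: x^-=[0.7042, -2.3539]  P^-=[1.1413 0.3523; 0.3523 0.5345]  H_jac=[0.2866 -0.9580]  S=[0.6408]  K=[-0.0162; -0.6415]  nu=[-2.2670]  x^+=[0.7410, -0.8997]  P^+=[1.1411 0.3456; 0.3456 0.2708]

H_jac[0,0] = 0.2866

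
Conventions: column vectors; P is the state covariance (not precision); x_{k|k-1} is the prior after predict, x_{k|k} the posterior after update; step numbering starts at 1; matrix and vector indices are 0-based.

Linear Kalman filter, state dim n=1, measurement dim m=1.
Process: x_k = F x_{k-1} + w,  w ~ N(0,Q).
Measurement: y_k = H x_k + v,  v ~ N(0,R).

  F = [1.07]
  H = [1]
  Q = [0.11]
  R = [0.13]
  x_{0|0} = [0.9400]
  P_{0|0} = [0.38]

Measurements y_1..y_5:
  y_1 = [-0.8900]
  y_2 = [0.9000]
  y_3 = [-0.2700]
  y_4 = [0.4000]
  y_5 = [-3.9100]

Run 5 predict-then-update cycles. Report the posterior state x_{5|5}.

x_post = [-2.2712]

step 1: x^-=[1.0058]  P^-=[0.5451]  S=[0.6751]  K=[0.8074]  nu=[-1.8958]  x^+=[-0.5249]  P^+=[0.1050]
step 2: x^-=[-0.5617]  P^-=[0.2302]  S=[0.3602]  K=[0.6391]  nu=[1.4617]  x^+=[0.3724]  P^+=[0.0831]
step 3: x^-=[0.3985]  P^-=[0.2051]  S=[0.3351]  K=[0.6121]  nu=[-0.6685]  x^+=[-0.0107]  P^+=[0.0796]
step 4: x^-=[-0.0114]  P^-=[0.2011]  S=[0.3311]  K=[0.6074]  nu=[0.4114]  x^+=[0.2385]  P^+=[0.0790]
step 5: x^-=[0.2552]  P^-=[0.2004]  S=[0.3304]  K=[0.6065]  nu=[-4.1652]  x^+=[-2.2712]  P^+=[0.0788]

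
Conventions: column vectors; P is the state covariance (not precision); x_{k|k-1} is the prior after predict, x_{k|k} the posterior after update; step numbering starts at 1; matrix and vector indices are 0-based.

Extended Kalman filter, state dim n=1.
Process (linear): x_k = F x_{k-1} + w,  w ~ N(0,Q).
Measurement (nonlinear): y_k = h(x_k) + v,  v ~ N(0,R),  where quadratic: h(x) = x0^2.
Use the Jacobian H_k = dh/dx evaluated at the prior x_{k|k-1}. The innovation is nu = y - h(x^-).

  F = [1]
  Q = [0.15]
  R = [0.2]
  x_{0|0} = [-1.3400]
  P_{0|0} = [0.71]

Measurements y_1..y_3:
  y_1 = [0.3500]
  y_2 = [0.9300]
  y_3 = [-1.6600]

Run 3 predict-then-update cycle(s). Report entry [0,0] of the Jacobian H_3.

H_jac[0,0] = -1.8600

step 1: x^-=[-1.3400]  P^-=[0.8600]  H_jac=[-2.6800]  S=[6.3769]  K=[-0.3614]  nu=[-1.4456]  x^+=[-0.8175]  P^+=[0.0270]
step 2: x^-=[-0.8175]  P^-=[0.1770]  H_jac=[-1.6350]  S=[0.6731]  K=[-0.4299]  nu=[0.2617]  x^+=[-0.9300]  P^+=[0.0526]
step 3: x^-=[-0.9300]  P^-=[0.2026]  H_jac=[-1.8600]  S=[0.9009]  K=[-0.4183]  nu=[-2.5249]  x^+=[0.1261]  P^+=[0.0450]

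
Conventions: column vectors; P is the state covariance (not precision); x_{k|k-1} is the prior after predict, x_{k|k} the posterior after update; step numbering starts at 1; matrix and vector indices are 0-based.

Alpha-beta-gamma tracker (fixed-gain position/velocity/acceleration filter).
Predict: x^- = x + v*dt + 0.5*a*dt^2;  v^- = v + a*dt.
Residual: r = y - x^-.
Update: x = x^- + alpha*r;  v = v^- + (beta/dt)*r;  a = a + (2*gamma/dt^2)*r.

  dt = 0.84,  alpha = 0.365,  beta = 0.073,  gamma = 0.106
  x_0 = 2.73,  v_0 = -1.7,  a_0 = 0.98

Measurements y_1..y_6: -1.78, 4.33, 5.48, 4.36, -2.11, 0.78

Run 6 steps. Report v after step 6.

v_post = 3.7652

step 1: x_pred=1.6477  r=-3.4277  x^+=0.3966  v^+=-1.1747  a^+=-0.0499
step 2: x_pred=-0.6077  r=4.9377  x^+=1.1945  v^+=-0.7875  a^+=1.4337
step 3: x_pred=1.0389  r=4.4411  x^+=2.6599  v^+=0.8028  a^+=2.7680
step 4: x_pred=4.3108  r=0.0492  x^+=4.3287  v^+=3.1322  a^+=2.7828
step 5: x_pred=7.9416  r=-10.0516  x^+=4.2727  v^+=4.5962  a^+=-0.2372
step 6: x_pred=8.0499  r=-7.2699  x^+=5.3964  v^+=3.7652  a^+=-2.4215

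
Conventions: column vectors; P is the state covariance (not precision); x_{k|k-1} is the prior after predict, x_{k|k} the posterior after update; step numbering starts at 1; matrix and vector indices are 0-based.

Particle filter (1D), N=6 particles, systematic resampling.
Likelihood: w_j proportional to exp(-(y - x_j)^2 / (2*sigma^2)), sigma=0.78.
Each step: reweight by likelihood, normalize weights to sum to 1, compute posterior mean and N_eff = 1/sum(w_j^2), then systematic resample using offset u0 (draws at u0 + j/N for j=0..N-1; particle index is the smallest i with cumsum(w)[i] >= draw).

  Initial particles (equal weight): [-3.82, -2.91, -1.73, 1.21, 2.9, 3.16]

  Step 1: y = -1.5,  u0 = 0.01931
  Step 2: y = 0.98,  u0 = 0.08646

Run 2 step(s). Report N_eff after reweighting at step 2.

step 1: w=[0.0103, 0.1672, 0.8204, 0.0020, 0.0000, 0.0000]  mean=-1.9428  Neff=1.4261  idx=[1, 2, 2, 2, 2, 2]
step 2: w=[0.0003, 0.1999, 0.1999, 0.1999, 0.1999, 0.1999]  mean=-1.7304  Neff=5.0033  idx=[1, 2, 3, 3, 4, 5]

N_eff = 5.0033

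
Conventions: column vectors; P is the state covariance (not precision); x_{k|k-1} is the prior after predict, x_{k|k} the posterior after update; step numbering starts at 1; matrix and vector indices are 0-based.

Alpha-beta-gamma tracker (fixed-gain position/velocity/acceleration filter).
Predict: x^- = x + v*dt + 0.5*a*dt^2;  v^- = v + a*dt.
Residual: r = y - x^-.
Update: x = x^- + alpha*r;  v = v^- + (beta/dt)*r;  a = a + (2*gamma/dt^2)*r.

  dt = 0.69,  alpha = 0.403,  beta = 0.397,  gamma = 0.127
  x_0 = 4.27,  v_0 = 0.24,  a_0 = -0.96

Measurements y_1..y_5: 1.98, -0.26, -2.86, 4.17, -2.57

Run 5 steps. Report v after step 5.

step 1: x_pred=4.2071  r=-2.2271  x^+=3.3096  v^+=-1.7038  a^+=-2.1481
step 2: x_pred=1.6226  r=-1.8826  x^+=0.8639  v^+=-4.2692  a^+=-3.1525
step 3: x_pred=-2.8323  r=-0.0277  x^+=-2.8434  v^+=-6.4604  a^+=-3.1673
step 4: x_pred=-8.0551  r=12.2251  x^+=-3.1284  v^+=-1.6119  a^+=3.3548
step 5: x_pred=-3.4420  r=0.8720  x^+=-3.0906  v^+=1.2046  a^+=3.8200

v_post = 1.2046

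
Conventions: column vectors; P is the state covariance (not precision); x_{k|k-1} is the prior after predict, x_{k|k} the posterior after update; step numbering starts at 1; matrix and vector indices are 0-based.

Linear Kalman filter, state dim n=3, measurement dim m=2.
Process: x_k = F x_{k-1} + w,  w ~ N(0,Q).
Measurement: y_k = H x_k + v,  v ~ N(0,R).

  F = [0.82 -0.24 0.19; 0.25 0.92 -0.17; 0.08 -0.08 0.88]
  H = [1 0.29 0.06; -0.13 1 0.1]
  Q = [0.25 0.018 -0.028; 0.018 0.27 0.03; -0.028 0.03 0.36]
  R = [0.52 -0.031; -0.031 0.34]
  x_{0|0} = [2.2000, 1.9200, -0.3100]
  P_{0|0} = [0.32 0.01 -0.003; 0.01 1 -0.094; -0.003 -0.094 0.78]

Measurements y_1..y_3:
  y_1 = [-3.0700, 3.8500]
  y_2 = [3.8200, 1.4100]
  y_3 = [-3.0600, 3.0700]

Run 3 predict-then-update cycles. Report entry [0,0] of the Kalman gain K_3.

K[0,0] = 0.4867

step 1: x^-=[1.2843, 2.3691, -0.2504]  P^-=[0.5546 -0.1754 0.1608; -0.1754 1.1932 -0.2314; 0.1608 -0.2314 0.9852]  S=[1.0880 0.0742; 0.0742 1.5476]  K=[0.4837 -0.1728; 0.0917 0.7664; 0.1477 -0.1064]  nu=[-5.0263, 1.6729]  x^+=[-1.4357, 3.1901, -1.1711]  P^+=[0.2663 -0.0451 0.0603; -0.0451 0.2646 -0.1275; 0.0603 -0.1275 0.9462]
step 2: x^-=[-2.1654, 2.7751, -1.4006]  P^-=[0.5267 -0.0808 0.2299; -0.0808 0.5520 -0.2207; 0.2299 -0.2207 1.1232]  S=[1.0702 -0.0088; -0.0088 0.8830]  K=[0.4820 -0.1382; 0.0668 0.6127; 0.2167 -0.1544]  nu=[5.2647, -1.5065]  x^+=[0.5803, 2.2036, -0.0270]  P^+=[0.2600 -0.0380 0.0984; -0.0380 0.2165 -0.1515; 0.0984 -0.1515 1.0513]
step 3: x^-=[-0.0582, 2.1770, -0.1536]  P^-=[0.5347 -0.0785 0.2790; -0.0785 0.5214 -0.2445; 0.2790 -0.2445 1.2128]  S=[1.0823 -0.0136; -0.0136 0.8469]  K=[0.4867 -0.1340; 0.0612 0.5999; 0.2572 -0.1842]  nu=[-3.6239, 0.9008]  x^+=[-1.9428, 2.4957, -1.2515]  P^+=[0.2613 -0.0388 0.1209; -0.0388 0.2136 -0.1660; 0.1209 -0.1660 1.1112]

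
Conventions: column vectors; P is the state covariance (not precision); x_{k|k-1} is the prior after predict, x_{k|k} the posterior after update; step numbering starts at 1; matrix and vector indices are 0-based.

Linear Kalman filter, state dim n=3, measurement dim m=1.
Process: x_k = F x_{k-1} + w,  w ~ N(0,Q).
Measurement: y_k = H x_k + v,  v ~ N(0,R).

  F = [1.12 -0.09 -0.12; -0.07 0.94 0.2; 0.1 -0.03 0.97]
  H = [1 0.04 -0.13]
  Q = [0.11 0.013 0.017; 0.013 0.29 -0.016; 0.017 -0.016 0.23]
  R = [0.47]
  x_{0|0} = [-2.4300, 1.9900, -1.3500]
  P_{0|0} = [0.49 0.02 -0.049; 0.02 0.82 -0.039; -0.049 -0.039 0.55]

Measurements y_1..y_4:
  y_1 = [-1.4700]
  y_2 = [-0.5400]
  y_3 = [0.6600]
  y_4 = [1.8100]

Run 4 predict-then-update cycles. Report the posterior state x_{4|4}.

x_post = [0.4467, -0.6758, -2.8646]

step 1: x^-=[-2.7387, 1.7707, -1.6122]  P^-=[0.7475 -0.0931 -0.0402; -0.0931 1.0230 0.0331; -0.0402 0.0331 0.7458]  S=[1.2344]  K=[0.6068; -0.0457; -0.1100]  nu=[0.9883]  x^+=[-2.1390, 1.7255, -1.7209]  P^+=[0.2930 -0.0588 0.0422; -0.0588 1.0204 0.0269; 0.0422 0.0269 0.7308]
step 2: x^-=[-2.3445, 1.4275, -1.9350]  P^-=[0.4975 -0.1698 0.0131; -0.1698 1.2390 0.1116; 0.0131 0.1116 0.9285]  S=[0.9670]  K=[0.5057; -0.1394; -0.1066]  nu=[1.4959]  x^+=[-1.5881, 1.2190, -2.0944]  P^+=[0.2502 -0.1017 0.0653; -0.1017 1.2202 0.0973; 0.0653 0.0973 0.9175]
step 3: x^-=[-1.6371, 0.8381, -2.2270]  P^-=[0.4520 -0.2371 0.0078; -0.2371 1.4542 0.2010; 0.0078 0.2010 1.1045]  S=[0.9199]  K=[0.4800; -0.2229; -0.1388]  nu=[1.9740]  x^+=[-0.6896, 0.3981, -2.5010]  P^+=[0.2401 -0.1387 0.0691; -0.1387 1.4085 0.1726; 0.0691 0.1726 1.0867]
step 4: x^-=[-0.5081, -0.0778, -2.5069]  P^-=[0.4514 -0.3045 -0.0131; -0.3045 1.6604 0.2931; -0.0131 0.2931 1.2604]  S=[0.9213]  K=[0.4785; -0.2997; -0.1793]  nu=[1.9953]  x^+=[0.4467, -0.6758, -2.8646]  P^+=[0.2404 -0.1723 0.0660; -0.1723 1.5776 0.2436; 0.0660 0.2436 1.2308]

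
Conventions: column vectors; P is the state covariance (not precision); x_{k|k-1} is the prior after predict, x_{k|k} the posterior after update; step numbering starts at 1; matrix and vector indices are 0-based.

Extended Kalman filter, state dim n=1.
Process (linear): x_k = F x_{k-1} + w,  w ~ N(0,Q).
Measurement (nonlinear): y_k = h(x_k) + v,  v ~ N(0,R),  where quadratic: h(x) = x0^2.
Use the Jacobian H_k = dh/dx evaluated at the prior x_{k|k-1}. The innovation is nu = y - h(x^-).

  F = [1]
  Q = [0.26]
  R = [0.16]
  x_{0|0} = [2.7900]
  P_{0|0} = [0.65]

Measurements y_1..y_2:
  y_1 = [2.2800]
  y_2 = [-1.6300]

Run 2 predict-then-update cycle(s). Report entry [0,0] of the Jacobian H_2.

step 1: x^-=[2.7900]  P^-=[0.9100]  H_jac=[5.5800]  S=[28.4941]  K=[0.1782]  nu=[-5.5041]  x^+=[1.8091]  P^+=[0.0051]
step 2: x^-=[1.8091]  P^-=[0.2651]  H_jac=[3.6183]  S=[3.6308]  K=[0.2642]  nu=[-4.9030]  x^+=[0.5138]  P^+=[0.0117]

H_jac[0,0] = 3.6183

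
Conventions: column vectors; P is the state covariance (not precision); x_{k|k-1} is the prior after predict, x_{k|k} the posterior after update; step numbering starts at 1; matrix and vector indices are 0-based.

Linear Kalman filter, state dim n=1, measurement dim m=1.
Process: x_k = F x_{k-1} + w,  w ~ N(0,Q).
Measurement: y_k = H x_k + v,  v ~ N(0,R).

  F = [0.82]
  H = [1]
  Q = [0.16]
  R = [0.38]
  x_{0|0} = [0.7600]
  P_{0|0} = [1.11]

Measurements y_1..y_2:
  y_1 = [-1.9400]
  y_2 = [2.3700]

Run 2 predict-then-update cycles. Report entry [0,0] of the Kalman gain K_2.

K[0,0] = 0.4722

step 1: x^-=[0.6232]  P^-=[0.9064]  S=[1.2864]  K=[0.7046]  nu=[-2.5632]  x^+=[-1.1828]  P^+=[0.2677]
step 2: x^-=[-0.9699]  P^-=[0.3400]  S=[0.7200]  K=[0.4722]  nu=[3.3399]  x^+=[0.6073]  P^+=[0.1795]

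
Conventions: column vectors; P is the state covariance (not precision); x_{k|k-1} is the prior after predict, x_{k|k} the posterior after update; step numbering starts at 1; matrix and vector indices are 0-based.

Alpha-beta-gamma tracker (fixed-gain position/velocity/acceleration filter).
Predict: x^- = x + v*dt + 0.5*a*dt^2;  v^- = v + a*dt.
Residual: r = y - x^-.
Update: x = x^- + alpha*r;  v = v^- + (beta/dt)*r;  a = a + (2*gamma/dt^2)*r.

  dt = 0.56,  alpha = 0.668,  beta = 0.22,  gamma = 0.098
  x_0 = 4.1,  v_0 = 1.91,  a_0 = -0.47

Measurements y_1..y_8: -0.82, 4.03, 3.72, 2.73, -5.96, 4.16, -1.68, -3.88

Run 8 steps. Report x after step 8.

step 1: x_pred=5.0959  r=-5.9159  x^+=1.1441  v^+=-0.6773  a^+=-4.1674
step 2: x_pred=0.1113  r=3.9187  x^+=2.7290  v^+=-1.4716  a^+=-1.7183
step 3: x_pred=1.6355  r=2.0845  x^+=3.0279  v^+=-1.6149  a^+=-0.4155
step 4: x_pred=2.0584  r=0.6716  x^+=2.5070  v^+=-1.5837  a^+=0.0043
step 5: x_pred=1.6208  r=-7.5808  x^+=-3.4432  v^+=-4.5595  a^+=-4.7337
step 6: x_pred=-6.7388  r=10.8988  x^+=0.5416  v^+=-2.9288  a^+=2.0780
step 7: x_pred=-0.7727  r=-0.9073  x^+=-1.3788  v^+=-2.1216  a^+=1.5109
step 8: x_pred=-2.3299  r=-1.5501  x^+=-3.3654  v^+=-1.8844  a^+=0.5421

x_post = -3.3654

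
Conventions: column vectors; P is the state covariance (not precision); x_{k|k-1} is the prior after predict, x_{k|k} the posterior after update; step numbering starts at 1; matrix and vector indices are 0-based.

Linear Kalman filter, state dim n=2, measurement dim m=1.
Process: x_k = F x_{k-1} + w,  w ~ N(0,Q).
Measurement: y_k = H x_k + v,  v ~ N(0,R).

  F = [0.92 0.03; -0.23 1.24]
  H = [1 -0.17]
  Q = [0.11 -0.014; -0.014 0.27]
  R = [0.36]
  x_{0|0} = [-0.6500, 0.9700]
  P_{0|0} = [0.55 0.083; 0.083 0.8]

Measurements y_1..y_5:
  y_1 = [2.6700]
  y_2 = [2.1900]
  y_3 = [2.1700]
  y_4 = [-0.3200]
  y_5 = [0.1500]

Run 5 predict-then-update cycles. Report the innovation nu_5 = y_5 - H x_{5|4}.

step 1: x^-=[-0.5689, 1.3523]  P^-=[0.5808 -0.0065; -0.0065 1.4818]  S=[0.9859]  K=[0.5903; -0.2621]  nu=[3.4688]  x^+=[1.4786, 0.4430]  P^+=[0.2373 0.1460; 0.1460 1.4141]
step 2: x^-=[1.3736, 0.2093]  P^-=[0.3202 0.1540; 0.1540 2.3736]  S=[0.6965]  K=[0.4222; -0.3583]  nu=[0.8519]  x^+=[1.7333, -0.0960]  P^+=[0.1961 0.2593; 0.2593 2.2842]
step 3: x^-=[1.5918, -0.5176]  P^-=[0.2923 0.3235; 0.3235 3.6446]  S=[0.6477]  K=[0.3664; -0.4571]  nu=[0.4902]  x^+=[1.7714, -0.7417]  P^+=[0.2054 0.4320; 0.4320 3.5093]
step 4: x^-=[1.6074, -1.3272]  P^-=[0.3108 0.5629; 0.5629 5.4303]  S=[0.6364]  K=[0.3381; -0.5660]  nu=[-2.1531]  x^+=[0.8796, -0.1085]  P^+=[0.2381 0.6847; 0.6847 5.2264]
step 5: x^-=[0.8060, -0.3368]  P^-=[0.3540 0.9064; 0.9064 7.9281]  S=[0.6350]  K=[0.3149; -0.6951]  nu=[-0.7132]  x^+=[0.5814, 0.1589]  P^+=[0.2911 1.0454; 1.0454 7.6214]

innov = [-0.7132]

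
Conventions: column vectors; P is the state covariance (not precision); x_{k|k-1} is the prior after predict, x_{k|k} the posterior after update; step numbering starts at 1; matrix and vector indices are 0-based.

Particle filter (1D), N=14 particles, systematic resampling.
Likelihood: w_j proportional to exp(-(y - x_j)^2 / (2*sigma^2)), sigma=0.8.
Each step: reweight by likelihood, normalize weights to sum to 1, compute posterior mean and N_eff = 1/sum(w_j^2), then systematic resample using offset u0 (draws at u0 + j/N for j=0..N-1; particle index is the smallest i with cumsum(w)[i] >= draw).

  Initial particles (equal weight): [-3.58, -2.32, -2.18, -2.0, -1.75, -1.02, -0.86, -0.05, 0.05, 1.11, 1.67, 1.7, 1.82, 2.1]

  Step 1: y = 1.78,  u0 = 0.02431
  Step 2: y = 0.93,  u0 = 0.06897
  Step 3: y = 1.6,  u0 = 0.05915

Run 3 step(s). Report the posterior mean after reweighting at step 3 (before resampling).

step 1: w=[0.0000, 0.0000, 0.0000, 0.0000, 0.0000, 0.0005, 0.0009, 0.0153, 0.0202, 0.1471, 0.2069, 0.2078, 0.2086, 0.1928]  mean=1.6456  Neff=5.2922  idx=[8, 9, 9, 10, 10, 10, 11, 11, 11, 12, 12, 13, 13, 13]
step 2: w=[0.0647, 0.1154, 0.1154, 0.0772, 0.0772, 0.0772, 0.0745, 0.0745, 0.0745, 0.0638, 0.0638, 0.0406, 0.0406, 0.0406]  mean=1.5142  Neff=12.7489  idx=[1, 1, 2, 2, 3, 4, 5, 6, 7, 8, 9, 10, 12, 13]
step 3: w=[0.0645, 0.0645, 0.0645, 0.0645, 0.0775, 0.0775, 0.0775, 0.0772, 0.0772, 0.0772, 0.0749, 0.0749, 0.0640, 0.0640]  mean=1.6100  Neff=13.8954  idx=[0, 2, 3, 4, 5, 6, 6, 7, 8, 9, 10, 11, 12, 13]

post_mean = 1.6100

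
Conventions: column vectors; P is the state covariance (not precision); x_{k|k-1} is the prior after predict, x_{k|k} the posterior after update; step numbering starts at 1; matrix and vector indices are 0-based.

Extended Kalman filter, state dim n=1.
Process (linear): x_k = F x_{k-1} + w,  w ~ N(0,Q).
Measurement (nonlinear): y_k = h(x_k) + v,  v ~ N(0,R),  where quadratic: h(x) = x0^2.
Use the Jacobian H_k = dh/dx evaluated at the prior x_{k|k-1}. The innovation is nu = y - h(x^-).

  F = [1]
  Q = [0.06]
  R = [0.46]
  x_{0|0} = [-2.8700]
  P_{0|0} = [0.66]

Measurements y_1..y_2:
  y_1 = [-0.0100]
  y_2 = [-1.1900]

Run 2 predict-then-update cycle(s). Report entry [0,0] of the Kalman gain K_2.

step 1: x^-=[-2.8700]  P^-=[0.7200]  H_jac=[-5.7400]  S=[24.1823]  K=[-0.1709]  nu=[-8.2469]  x^+=[-1.4606]  P^+=[0.0137]
step 2: x^-=[-1.4606]  P^-=[0.0737]  H_jac=[-2.9212]  S=[1.0889]  K=[-0.1977]  nu=[-3.3233]  x^+=[-0.8035]  P^+=[0.0311]

K[0,0] = -0.1977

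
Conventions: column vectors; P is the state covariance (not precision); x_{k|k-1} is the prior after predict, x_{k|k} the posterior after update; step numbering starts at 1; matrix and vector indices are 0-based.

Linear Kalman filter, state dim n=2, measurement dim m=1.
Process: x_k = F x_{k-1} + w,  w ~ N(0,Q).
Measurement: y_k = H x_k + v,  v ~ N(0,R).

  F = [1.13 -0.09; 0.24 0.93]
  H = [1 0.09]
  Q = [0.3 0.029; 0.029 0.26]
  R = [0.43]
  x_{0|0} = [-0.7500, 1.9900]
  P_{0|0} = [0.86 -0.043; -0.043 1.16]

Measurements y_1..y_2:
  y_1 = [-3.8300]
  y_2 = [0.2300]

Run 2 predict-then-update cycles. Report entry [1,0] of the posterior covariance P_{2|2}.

step 1: x^-=[-1.0266, 1.6707]  P^-=[1.4163 0.1209; 0.1209 1.2936]  S=[1.8785]  K=[0.7597; 0.1263]  nu=[-2.9538]  x^+=[-3.2707, 1.2976]  P^+=[0.3320 -0.0594; -0.0594 1.2636]
step 2: x^-=[-3.8126, 0.4218]  P^-=[0.7463 -0.0479; -0.0479 1.3455]  S=[1.1786]  K=[0.6296; 0.0621]  nu=[4.0047]  x^+=[-1.2914, 0.6706]  P^+=[0.2792 -0.0940; -0.0940 1.3410]

P_post[1,0] = -0.0940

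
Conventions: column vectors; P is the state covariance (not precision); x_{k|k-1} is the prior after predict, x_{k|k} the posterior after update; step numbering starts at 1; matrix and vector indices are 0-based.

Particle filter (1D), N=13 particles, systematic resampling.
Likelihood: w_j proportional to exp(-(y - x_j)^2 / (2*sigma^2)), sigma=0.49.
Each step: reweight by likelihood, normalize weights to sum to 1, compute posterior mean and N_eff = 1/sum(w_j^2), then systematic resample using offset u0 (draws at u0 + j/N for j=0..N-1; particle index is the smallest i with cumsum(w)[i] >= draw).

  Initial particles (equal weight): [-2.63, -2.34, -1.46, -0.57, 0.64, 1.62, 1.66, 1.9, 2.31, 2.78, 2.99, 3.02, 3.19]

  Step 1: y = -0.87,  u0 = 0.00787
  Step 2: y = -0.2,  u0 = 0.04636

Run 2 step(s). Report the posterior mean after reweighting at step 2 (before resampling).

step 1: w=[0.0012, 0.0083, 0.3629, 0.6211, 0.0065, 0.0000, 0.0000, 0.0000, 0.0000, 0.0000, 0.0000, 0.0000, 0.0000]  mean=-0.9023  Neff=1.9320  idx=[1, 2, 2, 2, 2, 3, 3, 3, 3, 3, 3, 3, 3]
step 2: w=[0.0000, 0.0059, 0.0059, 0.0059, 0.0059, 0.1220, 0.1220, 0.1220, 0.1220, 0.1220, 0.1220, 0.1220, 0.1220]  mean=-0.5912  Neff=8.3850  idx=[5, 5, 6, 7, 7, 8, 8, 9, 10, 10, 11, 12, 12]

post_mean = -0.5912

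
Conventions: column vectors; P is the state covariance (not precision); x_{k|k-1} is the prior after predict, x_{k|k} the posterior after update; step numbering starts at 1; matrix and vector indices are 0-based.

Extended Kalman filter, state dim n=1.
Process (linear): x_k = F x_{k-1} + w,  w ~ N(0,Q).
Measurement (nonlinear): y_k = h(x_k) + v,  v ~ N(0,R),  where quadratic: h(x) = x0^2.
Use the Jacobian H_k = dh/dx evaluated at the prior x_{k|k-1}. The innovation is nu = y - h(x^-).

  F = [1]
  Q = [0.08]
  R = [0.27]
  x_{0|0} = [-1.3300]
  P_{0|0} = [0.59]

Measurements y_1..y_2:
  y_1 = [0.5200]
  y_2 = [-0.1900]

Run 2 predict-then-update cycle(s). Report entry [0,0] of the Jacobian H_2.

H_jac[0,0] = -1.7716

step 1: x^-=[-1.3300]  P^-=[0.6700]  H_jac=[-2.6600]  S=[5.0107]  K=[-0.3557]  nu=[-1.2489]  x^+=[-0.8858]  P^+=[0.0361]
step 2: x^-=[-0.8858]  P^-=[0.1161]  H_jac=[-1.7716]  S=[0.6344]  K=[-0.3242]  nu=[-0.9746]  x^+=[-0.5698]  P^+=[0.0494]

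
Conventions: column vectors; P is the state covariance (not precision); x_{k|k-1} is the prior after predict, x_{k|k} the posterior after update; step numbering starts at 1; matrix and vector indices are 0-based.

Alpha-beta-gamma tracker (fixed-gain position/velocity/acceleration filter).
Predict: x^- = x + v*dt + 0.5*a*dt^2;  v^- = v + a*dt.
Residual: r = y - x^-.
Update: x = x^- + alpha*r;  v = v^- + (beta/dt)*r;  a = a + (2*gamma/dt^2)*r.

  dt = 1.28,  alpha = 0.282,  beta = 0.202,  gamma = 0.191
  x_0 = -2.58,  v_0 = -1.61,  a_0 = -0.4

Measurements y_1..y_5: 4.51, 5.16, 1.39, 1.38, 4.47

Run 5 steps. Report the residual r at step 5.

step 1: x_pred=-4.9685  r=9.4785  x^+=-2.2955  v^+=-0.6262  a^+=1.8099
step 2: x_pred=-1.6143  r=6.7743  x^+=0.2960  v^+=2.7596  a^+=3.3894
step 3: x_pred=6.6050  r=-5.2150  x^+=5.1343  v^+=6.2751  a^+=2.1735
step 4: x_pred=14.9470  r=-13.5670  x^+=11.1211  v^+=6.9162  a^+=-0.9897
step 5: x_pred=19.1631  r=-14.6931  x^+=15.0196  v^+=3.3306  a^+=-4.4154

resid = -14.6931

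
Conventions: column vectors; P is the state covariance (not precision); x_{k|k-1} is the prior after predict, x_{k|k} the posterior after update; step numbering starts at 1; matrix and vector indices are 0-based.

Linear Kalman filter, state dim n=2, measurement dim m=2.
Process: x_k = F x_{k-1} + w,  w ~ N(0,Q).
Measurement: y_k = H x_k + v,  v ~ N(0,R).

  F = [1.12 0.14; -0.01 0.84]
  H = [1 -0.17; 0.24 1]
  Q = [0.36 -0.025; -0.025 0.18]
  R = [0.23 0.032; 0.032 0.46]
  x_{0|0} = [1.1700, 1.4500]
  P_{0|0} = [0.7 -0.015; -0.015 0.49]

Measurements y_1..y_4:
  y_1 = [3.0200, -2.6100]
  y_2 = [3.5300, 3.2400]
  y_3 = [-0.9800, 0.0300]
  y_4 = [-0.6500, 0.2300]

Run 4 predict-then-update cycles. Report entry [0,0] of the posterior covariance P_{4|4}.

P_post[0,0] = 0.1654

step 1: x^-=[1.5134, 1.2063]  P^-=[1.2430 0.0107; 0.0107 0.5261]  S=[1.4845 0.2511; 0.2511 1.0628]  K=[0.8196 0.0971; -0.1429 0.5312]  nu=[1.7117, -4.1795]  x^+=[2.5106, -1.2583]  P^+=[0.1957 0.0239; 0.0239 0.2340]
step 2: x^-=[2.6358, -1.0821]  P^-=[0.6176 0.0228; 0.0228 0.3447]  S=[0.8498 0.1435; 0.1435 0.8513]  K=[0.7084 0.0815; -0.1149 0.4308]  nu=[0.7103, 3.6895]  x^+=[3.4396, 0.4257]  P^+=[0.1689 0.0196; 0.0196 0.1898]
step 3: x^-=[3.9119, 0.3232]  P^-=[0.5817 0.0139; 0.0139 0.3136]  S=[0.8161 0.1316; 0.1316 0.8137]  K=[0.6977 0.0758; -0.1141 0.4079]  nu=[-4.8370, -1.2320]  x^+=[0.4437, 0.3726]  P^+=[0.1659 0.0174; 0.0174 0.1798]
step 4: x^-=[0.5491, 0.3085]  P^-=[0.5770 0.0106; 0.0106 0.3066]  S=[0.8123 0.1285; 0.1285 0.8049]  K=[0.6964 0.0740; -0.1148 0.4024]  nu=[-1.1467, -0.2103]  x^+=[-0.2650, 0.3555]  P^+=[0.1654 0.0166; 0.0166 0.1774]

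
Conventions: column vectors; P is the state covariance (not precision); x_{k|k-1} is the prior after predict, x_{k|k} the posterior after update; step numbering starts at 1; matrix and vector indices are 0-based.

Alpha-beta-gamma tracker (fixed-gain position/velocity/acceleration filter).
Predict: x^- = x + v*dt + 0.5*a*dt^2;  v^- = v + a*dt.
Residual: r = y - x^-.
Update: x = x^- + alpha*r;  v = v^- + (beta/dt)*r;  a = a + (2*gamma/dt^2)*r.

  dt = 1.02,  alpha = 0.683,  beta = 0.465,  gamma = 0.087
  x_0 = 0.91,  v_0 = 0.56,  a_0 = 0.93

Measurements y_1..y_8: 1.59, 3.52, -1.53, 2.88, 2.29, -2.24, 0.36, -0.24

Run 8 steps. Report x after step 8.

x_post = -0.8217

step 1: x_pred=1.9650  r=-0.3750  x^+=1.7089  v^+=1.3377  a^+=0.8673
step 2: x_pred=3.5244  r=-0.0044  x^+=3.5214  v^+=2.2203  a^+=0.8665
step 3: x_pred=6.2368  r=-7.7668  x^+=0.9321  v^+=-0.4366  a^+=-0.4324
step 4: x_pred=0.2618  r=2.6182  x^+=2.0500  v^+=0.3159  a^+=0.0055
step 5: x_pred=2.3751  r=-0.0851  x^+=2.3170  v^+=0.2827  a^+=-0.0088
step 6: x_pred=2.6008  r=-4.8408  x^+=-0.7055  v^+=-1.9331  a^+=-0.8183
step 7: x_pred=-3.1029  r=3.4629  x^+=-0.7377  v^+=-1.1891  a^+=-0.2392
step 8: x_pred=-2.0751  r=1.8351  x^+=-0.8217  v^+=-0.5965  a^+=0.0677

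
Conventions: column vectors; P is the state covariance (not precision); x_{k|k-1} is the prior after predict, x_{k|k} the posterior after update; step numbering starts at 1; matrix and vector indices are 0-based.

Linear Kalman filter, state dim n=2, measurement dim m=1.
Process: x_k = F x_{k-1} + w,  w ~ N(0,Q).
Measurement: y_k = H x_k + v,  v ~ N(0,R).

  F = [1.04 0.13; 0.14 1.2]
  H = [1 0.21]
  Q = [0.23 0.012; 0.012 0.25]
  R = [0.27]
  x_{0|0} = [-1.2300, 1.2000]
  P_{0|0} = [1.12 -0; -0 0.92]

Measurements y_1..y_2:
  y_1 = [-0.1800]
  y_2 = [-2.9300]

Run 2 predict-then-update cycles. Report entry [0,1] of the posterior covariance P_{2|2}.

step 1: x^-=[-1.1232, 1.2678]  P^-=[1.4569 0.3186; 0.3186 1.5968]  S=[1.9312]  K=[0.7891; 0.3386]  nu=[0.6770]  x^+=[-0.5890, 1.4970]  P^+=[0.2545 -0.1974; -0.1974 1.3753]
step 2: x^-=[-0.4180, 1.7140]  P^-=[0.4751 0.0137; 0.0137 2.1691]  S=[0.8465]  K=[0.5647; 0.5542]  nu=[-2.8720]  x^+=[-2.0397, 0.1222]  P^+=[0.2052 -0.2513; -0.2513 1.9091]

P_post[0,1] = -0.2513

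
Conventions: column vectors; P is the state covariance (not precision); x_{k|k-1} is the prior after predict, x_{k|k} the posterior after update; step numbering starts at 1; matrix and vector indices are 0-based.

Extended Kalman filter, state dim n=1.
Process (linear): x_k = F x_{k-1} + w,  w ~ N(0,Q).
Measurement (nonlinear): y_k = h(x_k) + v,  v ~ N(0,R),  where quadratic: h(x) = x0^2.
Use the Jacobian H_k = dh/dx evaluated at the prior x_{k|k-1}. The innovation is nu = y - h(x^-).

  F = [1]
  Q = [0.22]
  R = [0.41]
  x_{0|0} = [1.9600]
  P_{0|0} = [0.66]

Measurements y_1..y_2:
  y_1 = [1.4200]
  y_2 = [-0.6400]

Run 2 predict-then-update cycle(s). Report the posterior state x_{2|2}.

step 1: x^-=[1.9600]  P^-=[0.8800]  H_jac=[3.9200]  S=[13.9324]  K=[0.2476]  nu=[-2.4216]  x^+=[1.3604]  P^+=[0.0259]
step 2: x^-=[1.3604]  P^-=[0.2459]  H_jac=[2.7208]  S=[2.2304]  K=[0.3000]  nu=[-2.4908]  x^+=[0.6133]  P^+=[0.0452]

x_post = [0.6133]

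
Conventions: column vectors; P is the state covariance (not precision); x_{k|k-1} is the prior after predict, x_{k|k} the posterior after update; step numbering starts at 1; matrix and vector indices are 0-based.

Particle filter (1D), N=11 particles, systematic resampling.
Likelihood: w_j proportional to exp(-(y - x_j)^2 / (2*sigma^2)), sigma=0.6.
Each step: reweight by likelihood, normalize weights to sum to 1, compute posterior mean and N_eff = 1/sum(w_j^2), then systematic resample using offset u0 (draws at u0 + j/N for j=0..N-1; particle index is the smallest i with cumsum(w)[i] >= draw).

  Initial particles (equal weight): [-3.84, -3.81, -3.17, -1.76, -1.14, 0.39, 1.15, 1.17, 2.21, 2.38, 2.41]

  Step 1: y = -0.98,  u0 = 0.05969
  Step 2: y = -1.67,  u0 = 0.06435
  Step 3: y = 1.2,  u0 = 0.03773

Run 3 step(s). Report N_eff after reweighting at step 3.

N_eff = 7.0832

step 1: w=[0.0000, 0.0000, 0.0009, 0.2916, 0.6551, 0.0501, 0.0012, 0.0011, 0.0000, 0.0000, 0.0000]  mean=-1.2406  Neff=1.9354  idx=[3, 3, 3, 4, 4, 4, 4, 4, 4, 4, 5]
step 2: w=[0.1283, 0.1283, 0.1283, 0.0878, 0.0878, 0.0878, 0.0878, 0.0878, 0.0878, 0.0878, 0.0004]  mean=-1.3781  Neff=9.6744  idx=[0, 1, 1, 2, 3, 4, 5, 6, 7, 8, 9]
step 3: w=[0.0015, 0.0015, 0.0015, 0.0015, 0.1420, 0.1420, 0.1420, 0.1420, 0.1420, 0.1420, 0.1420]  mean=-1.1437  Neff=7.0832  idx=[4, 4, 5, 6, 6, 7, 8, 8, 9, 9, 10]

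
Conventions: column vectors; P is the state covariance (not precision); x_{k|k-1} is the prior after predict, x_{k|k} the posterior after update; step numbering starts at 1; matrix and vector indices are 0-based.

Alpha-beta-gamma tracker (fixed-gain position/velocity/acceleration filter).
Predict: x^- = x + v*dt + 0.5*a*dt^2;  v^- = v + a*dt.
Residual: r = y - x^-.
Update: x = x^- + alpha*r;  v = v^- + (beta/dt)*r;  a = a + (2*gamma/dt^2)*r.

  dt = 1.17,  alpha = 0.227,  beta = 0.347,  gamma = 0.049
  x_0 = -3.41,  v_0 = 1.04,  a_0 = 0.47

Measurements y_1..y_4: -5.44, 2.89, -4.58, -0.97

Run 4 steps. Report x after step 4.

step 1: x_pred=-1.8715  r=-3.5685  x^+=-2.6816  v^+=0.5316  a^+=0.2145
step 2: x_pred=-1.9128  r=4.8028  x^+=-0.8226  v^+=2.2070  a^+=0.5584
step 3: x_pred=2.1418  r=-6.7218  x^+=0.6159  v^+=0.8667  a^+=0.0772
step 4: x_pred=1.6828  r=-2.6528  x^+=1.0806  v^+=0.1702  a^+=-0.1128

x_post = 1.0806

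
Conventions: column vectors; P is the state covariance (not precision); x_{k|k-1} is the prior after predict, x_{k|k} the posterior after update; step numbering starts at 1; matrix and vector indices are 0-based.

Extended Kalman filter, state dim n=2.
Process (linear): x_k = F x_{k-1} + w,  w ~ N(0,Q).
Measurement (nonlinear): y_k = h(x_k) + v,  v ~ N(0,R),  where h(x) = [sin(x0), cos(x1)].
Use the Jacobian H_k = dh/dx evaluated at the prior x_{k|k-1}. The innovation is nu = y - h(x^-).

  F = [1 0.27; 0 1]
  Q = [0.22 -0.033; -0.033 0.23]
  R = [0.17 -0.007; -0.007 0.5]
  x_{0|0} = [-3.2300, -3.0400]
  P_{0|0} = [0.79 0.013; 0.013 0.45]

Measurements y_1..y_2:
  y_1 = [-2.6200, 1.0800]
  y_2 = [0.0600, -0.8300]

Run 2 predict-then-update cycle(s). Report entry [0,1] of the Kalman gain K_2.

step 1: x^-=[-4.0508, -3.0400]  P^-=[1.0498 0.1015; 0.1015 0.6800]  H_jac=[-0.6144 0.0000; 0.0000 0.1014]  S=[0.5663 -0.0133; -0.0133 0.5070]  K=[-1.1393 -0.0096; -0.1070 0.1332]  nu=[-3.4090, 2.0748]  x^+=[-0.1871, -2.3989]  P^+=[0.3151 0.0311; 0.0311 0.6641]
step 2: x^-=[-0.8348, -2.3989]  P^-=[0.6003 0.1774; 0.1774 0.8941]  H_jac=[0.6714 0.0000; 0.0000 0.6763]  S=[0.4406 0.0736; 0.0736 0.9090]  K=[0.9050 0.0588; 0.1615 0.6522]  nu=[0.8011, -0.0934]  x^+=[-0.1152, -2.3304]  P^+=[0.2285 0.0341; 0.0341 0.4805]

K[0,1] = 0.0588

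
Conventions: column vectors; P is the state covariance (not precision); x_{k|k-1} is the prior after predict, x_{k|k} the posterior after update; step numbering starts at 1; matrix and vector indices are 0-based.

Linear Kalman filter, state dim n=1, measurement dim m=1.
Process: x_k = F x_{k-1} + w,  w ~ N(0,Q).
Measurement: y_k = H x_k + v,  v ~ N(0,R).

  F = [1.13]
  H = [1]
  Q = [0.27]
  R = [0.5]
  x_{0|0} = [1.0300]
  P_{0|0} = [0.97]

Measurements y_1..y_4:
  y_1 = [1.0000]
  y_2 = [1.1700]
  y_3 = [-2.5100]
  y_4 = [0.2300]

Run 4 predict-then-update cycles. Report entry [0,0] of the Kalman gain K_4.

K[0,0] = 0.5581

step 1: x^-=[1.1639]  P^-=[1.5086]  S=[2.0086]  K=[0.7511]  nu=[-0.1639]  x^+=[1.0408]  P^+=[0.3755]
step 2: x^-=[1.1761]  P^-=[0.7495]  S=[1.2495]  K=[0.5998]  nu=[-0.0061]  x^+=[1.1724]  P^+=[0.2999]
step 3: x^-=[1.3249]  P^-=[0.6530]  S=[1.1530]  K=[0.5663]  nu=[-3.8349]  x^+=[-0.8470]  P^+=[0.2832]
step 4: x^-=[-0.9571]  P^-=[0.6316]  S=[1.1316]  K=[0.5581]  nu=[1.1871]  x^+=[-0.2945]  P^+=[0.2791]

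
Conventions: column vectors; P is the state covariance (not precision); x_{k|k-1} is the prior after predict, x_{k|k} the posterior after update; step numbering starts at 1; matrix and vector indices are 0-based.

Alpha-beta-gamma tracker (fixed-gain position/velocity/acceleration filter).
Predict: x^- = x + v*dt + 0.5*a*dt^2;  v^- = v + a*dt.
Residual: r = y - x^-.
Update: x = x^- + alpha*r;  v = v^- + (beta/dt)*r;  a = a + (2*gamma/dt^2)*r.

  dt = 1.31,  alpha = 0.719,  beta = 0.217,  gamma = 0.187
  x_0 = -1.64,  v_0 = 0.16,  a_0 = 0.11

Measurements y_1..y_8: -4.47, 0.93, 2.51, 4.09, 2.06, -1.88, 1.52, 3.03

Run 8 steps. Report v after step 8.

v_post = -3.4729

step 1: x_pred=-1.3360  r=-3.1340  x^+=-3.5894  v^+=-0.2150  a^+=-0.5730
step 2: x_pred=-4.3627  r=5.2927  x^+=-0.5573  v^+=-0.0889  a^+=0.5805
step 3: x_pred=-0.1757  r=2.6857  x^+=1.7553  v^+=1.1163  a^+=1.1658
step 4: x_pred=4.2180  r=-0.1280  x^+=4.1260  v^+=2.6223  a^+=1.1379
step 5: x_pred=8.5376  r=-6.4776  x^+=3.8802  v^+=3.0399  a^+=-0.2738
step 6: x_pred=7.6276  r=-9.5076  x^+=0.7916  v^+=1.1063  a^+=-2.3459
step 7: x_pred=0.2280  r=1.2920  x^+=1.1570  v^+=-1.7527  a^+=-2.0643
step 8: x_pred=-2.9104  r=5.9404  x^+=1.3607  v^+=-3.4729  a^+=-0.7697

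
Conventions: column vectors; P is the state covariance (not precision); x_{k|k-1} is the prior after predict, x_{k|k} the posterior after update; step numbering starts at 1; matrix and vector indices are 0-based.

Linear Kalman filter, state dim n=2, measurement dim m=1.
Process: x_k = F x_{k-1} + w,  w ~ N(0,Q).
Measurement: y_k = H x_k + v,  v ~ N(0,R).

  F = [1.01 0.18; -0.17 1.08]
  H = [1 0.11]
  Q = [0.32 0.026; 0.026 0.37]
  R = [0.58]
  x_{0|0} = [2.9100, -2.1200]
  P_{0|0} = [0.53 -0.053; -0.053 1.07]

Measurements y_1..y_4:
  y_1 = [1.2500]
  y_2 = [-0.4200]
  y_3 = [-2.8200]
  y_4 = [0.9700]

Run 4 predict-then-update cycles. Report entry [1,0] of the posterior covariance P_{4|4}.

step 1: x^-=[2.5575, -2.7843]  P^-=[0.8761 0.0868; 0.0868 1.6528]  S=[1.4951]  K=[0.5923; 0.1797]  nu=[-1.0012]  x^+=[1.9645, -2.9642]  P^+=[0.3515 -0.0723; -0.0723 1.6046]
step 2: x^-=[1.4505, -3.5353]  P^-=[0.7043 0.2009; 0.2009 2.2783]  S=[1.3560]  K=[0.5357; 0.3330]  nu=[-1.4817]  x^+=[0.6569, -4.0287]  P^+=[0.3152 -0.0409; -0.0409 2.1279]
step 3: x^-=[-0.0617, -4.4626]  P^-=[0.6956 0.3421; 0.3421 2.8761]  S=[1.3856]  K=[0.5291; 0.4752]  nu=[-2.2674]  x^+=[-1.2615, -5.5402]  P^+=[0.3076 -0.0063; -0.0063 2.5632]
step 4: x^-=[-2.2713, -5.7689]  P^-=[0.7145 0.4648; 0.4648 3.3709]  S=[1.4376]  K=[0.5326; 0.5812]  nu=[3.8759]  x^+=[-0.2070, -3.5161]  P^+=[0.3067 0.0197; 0.0197 2.8852]

P_post[1,0] = 0.0197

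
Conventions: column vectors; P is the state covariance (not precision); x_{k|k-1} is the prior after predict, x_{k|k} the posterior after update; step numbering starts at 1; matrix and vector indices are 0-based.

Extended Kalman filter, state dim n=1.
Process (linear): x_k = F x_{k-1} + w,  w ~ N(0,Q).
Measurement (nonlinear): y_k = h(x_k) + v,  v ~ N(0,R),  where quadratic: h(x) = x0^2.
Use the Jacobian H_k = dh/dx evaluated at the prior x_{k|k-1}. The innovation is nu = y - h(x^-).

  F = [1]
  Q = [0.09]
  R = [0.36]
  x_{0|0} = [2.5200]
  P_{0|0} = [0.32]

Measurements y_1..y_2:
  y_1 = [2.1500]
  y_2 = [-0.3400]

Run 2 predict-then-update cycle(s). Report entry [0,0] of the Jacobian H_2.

H_jac[0,0] = 3.4289

step 1: x^-=[2.5200]  P^-=[0.4100]  H_jac=[5.0400]  S=[10.7747]  K=[0.1918]  nu=[-4.2004]  x^+=[1.7144]  P^+=[0.0137]
step 2: x^-=[1.7144]  P^-=[0.1037]  H_jac=[3.4289]  S=[1.5792]  K=[0.2252]  nu=[-3.2793]  x^+=[0.9761]  P^+=[0.0236]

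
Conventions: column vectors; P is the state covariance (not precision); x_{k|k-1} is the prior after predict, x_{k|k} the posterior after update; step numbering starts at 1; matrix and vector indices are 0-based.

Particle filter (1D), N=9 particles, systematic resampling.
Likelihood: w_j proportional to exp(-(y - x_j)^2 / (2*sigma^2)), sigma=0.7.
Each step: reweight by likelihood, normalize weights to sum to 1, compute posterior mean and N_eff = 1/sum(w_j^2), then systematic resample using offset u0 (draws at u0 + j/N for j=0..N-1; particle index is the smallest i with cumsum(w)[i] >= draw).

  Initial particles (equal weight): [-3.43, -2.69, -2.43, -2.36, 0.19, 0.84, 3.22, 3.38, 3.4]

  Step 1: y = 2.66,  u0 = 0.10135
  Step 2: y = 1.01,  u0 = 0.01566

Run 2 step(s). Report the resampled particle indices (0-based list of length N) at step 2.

step 1: w=[0.0000, 0.0000, 0.0000, 0.0000, 0.0010, 0.0177, 0.3776, 0.3064, 0.2974]  mean=3.2773  Neff=3.0756  idx=[6, 6, 6, 7, 7, 7, 8, 8, 8]
step 2: w=[0.1752, 0.1752, 0.1752, 0.0829, 0.0829, 0.0829, 0.0752, 0.0752, 0.0752]  mean=3.3004  Neff=7.7125  idx=[0, 0, 1, 1, 2, 3, 4, 6, 7]

resampled_idx = [0, 0, 1, 1, 2, 3, 4, 6, 7]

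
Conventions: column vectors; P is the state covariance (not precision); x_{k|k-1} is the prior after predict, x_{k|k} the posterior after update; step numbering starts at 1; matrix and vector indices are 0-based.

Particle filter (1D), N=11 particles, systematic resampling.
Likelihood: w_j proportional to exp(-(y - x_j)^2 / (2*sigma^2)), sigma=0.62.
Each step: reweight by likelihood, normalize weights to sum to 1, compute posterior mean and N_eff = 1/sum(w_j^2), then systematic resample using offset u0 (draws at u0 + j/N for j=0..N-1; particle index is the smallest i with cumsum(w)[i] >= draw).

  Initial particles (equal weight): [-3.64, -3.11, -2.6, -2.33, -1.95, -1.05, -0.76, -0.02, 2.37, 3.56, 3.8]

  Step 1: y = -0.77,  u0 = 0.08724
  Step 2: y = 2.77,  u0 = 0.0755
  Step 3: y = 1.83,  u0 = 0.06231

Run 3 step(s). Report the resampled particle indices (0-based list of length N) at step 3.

resampled_idx = [0, 1, 2, 3, 4, 5, 6, 7, 8, 9, 10]

step 1: w=[0.0000, 0.0003, 0.0049, 0.0162, 0.0628, 0.3469, 0.3841, 0.1848, 0.0000, 0.0000, 0.0000]  mean=-0.8338  Neff=3.2657  idx=[5, 5, 5, 5, 6, 6, 6, 6, 6, 7, 7]
step 2: w=[0.0001, 0.0001, 0.0001, 0.0001, 0.0011, 0.0011, 0.0011, 0.0011, 0.0011, 0.4970, 0.4970]  mean=-0.0245  Neff=2.0240  idx=[9, 9, 9, 9, 9, 10, 10, 10, 10, 10, 10]
step 3: w=[0.0909, 0.0909, 0.0909, 0.0909, 0.0909, 0.0909, 0.0909, 0.0909, 0.0909, 0.0909, 0.0909]  mean=-0.0200  Neff=11.0000  idx=[0, 1, 2, 3, 4, 5, 6, 7, 8, 9, 10]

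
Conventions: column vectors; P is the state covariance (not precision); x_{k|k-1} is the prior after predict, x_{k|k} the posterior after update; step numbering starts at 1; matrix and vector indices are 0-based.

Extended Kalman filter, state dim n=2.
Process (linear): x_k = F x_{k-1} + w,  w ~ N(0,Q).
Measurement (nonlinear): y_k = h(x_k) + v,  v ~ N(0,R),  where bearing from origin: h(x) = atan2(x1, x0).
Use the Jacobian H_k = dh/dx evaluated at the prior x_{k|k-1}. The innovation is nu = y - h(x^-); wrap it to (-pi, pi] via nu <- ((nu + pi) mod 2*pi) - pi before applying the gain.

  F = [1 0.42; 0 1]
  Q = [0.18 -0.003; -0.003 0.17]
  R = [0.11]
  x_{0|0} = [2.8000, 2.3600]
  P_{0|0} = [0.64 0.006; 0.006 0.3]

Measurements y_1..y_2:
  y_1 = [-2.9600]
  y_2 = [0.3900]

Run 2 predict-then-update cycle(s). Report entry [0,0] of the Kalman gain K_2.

K[0,0] = -0.9100

step 1: x^-=[3.7912, 2.3600]  P^-=[0.8780 0.1290; 0.1290 0.4700]  H_jac=[-0.1183 0.1901]  S=[0.1335]  K=[-0.5947; 0.5550]  nu=[2.7664]  x^+=[2.1461, 3.8954]  P^+=[0.8308 0.1731; 0.1731 0.4289]
step 2: x^-=[3.7822, 3.8954]  P^-=[1.2318 0.3502; 0.3502 0.5989]  H_jac=[-0.1321 0.1283]  S=[0.1295]  K=[-0.9100; 0.2360]  nu=[-0.4101]  x^+=[4.1554, 3.7986]  P^+=[1.1245 0.3780; 0.3780 0.5917]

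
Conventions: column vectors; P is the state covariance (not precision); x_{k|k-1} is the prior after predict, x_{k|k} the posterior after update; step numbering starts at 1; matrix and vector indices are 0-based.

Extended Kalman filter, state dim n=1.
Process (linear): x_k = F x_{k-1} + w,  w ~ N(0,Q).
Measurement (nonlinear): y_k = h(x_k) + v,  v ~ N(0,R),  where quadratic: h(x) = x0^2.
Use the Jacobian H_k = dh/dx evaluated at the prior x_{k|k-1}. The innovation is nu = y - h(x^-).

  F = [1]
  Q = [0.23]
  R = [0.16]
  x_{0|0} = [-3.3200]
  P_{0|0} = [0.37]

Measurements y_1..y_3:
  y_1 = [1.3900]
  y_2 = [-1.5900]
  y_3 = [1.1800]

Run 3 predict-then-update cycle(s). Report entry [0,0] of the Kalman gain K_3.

step 1: x^-=[-3.3200]  P^-=[0.6000]  H_jac=[-6.6400]  S=[26.6138]  K=[-0.1497]  nu=[-9.6324]  x^+=[-1.8781]  P^+=[0.0036]
step 2: x^-=[-1.8781]  P^-=[0.2336]  H_jac=[-3.7561]  S=[3.4558]  K=[-0.2539]  nu=[-5.1171]  x^+=[-0.5788]  P^+=[0.0108]
step 3: x^-=[-0.5788]  P^-=[0.2408]  H_jac=[-1.1576]  S=[0.4827]  K=[-0.5775]  nu=[0.8450]  x^+=[-1.0668]  P^+=[0.0798]

K[0,0] = -0.5775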